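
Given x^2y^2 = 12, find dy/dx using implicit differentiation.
Apply d/dx to both sides, remembering that y depends on x. Each occurrence of y therefore brings in a y' = dy/dx via the chain rule.

With F(x, y) equal to the left-hand side minus the right, differentiate F term by term:
  d/dx[x^2y^2] = 2x^2y·y' + 2xy^2
  d/dx[-12] = 0
Adding these up, d/dx[F] = 0 becomes
  (2xy^2) + (2x^2y)·y' = 0,
so isolating y',
  dy/dx = -(2xy^2)/(2x^2y) = -y/x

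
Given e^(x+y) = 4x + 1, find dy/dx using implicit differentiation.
Take d/dx of both sides. Since y is implicitly a function of x, the chain rule attaches a y' = dy/dx factor whenever we differentiate through y.

Set F(x, y) = (left side) − (right side), so the curve is F = 0. Differentiating each term of F:
  d/dx[-4x] = -4
  d/dx[e^(x + y)] = (y' + 1)·e^(x + y)
  d/dx[-1] = 0

Collecting, the y'-free part is the partial derivative in x and the y' coefficient is the partial derivative in y:
  ∂F/∂x = e^(x + y) - 4
  ∂F/∂y = e^(x + y)

so d/dx[F(x, y(x))] = ∂F/∂x + (∂F/∂y)·y' = 0. Rearranging,
  dy/dx = -(∂F/∂x)/(∂F/∂y) = -(e^(x + y) - 4)/(e^(x + y)) = 4e^(-x - y) - 1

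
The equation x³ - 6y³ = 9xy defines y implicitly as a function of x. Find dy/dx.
Differentiate the relation implicitly: treat y = y(x) and apply the chain rule, so every y-derivative picks up a y' = dy/dx factor.

With everything moved to the left-hand side, differentiate term by term:
  d/dx[x^3] = 3x^2
  d/dx[-9xy] = -9x·y' - 9y
  d/dx[-6y^3] = -18y^2·y'

Separating the contributions that come from x directly and those that come through y:
  without y':      3x^2 - 9y
  multiplying y':  -9x - 18y^2

so (3x^2 - 9y) + (-9x - 18y^2)·y' = 0, and therefore
  dy/dx = -(3x^2 - 9y)/(-9x - 18y^2) = (x^2/3 - y)/(x + 2y^2)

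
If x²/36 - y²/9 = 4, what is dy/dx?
Take d/dx of both sides. Since y is implicitly a function of x, the chain rule attaches a y' = dy/dx factor whenever we differentiate through y.

Set F(x, y) = (left side) − (right side), so the curve is F = 0. Differentiating each term of F:
  d/dx[x^2/36] = x/18
  d/dx[-y^2/9] = -2y·y'/9
  d/dx[-4] = 0

Collecting, the y'-free part is the partial derivative in x and the y' coefficient is the partial derivative in y:
  ∂F/∂x = x/18
  ∂F/∂y = -2y/9

so d/dx[F(x, y(x))] = ∂F/∂x + (∂F/∂y)·y' = 0. Rearranging,
  dy/dx = -(∂F/∂x)/(∂F/∂y) = -(x/18)/(-2y/9) = x/(4y)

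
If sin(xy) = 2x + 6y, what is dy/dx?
Differentiate the relation implicitly: treat y = y(x) and apply the chain rule, so every y-derivative picks up a y' = dy/dx factor.

With everything moved to the left-hand side, differentiate term by term:
  d/dx[-2x] = -2
  d/dx[-6y] = -6·y'
  d/dx[sin(xy)] = (x·y' + y)·cos(xy)

Separating the contributions that come from x directly and those that come through y:
  without y':      y·cos(xy) - 2
  multiplying y':  x·cos(xy) - 6

so (y·cos(xy) - 2) + (x·cos(xy) - 6)·y' = 0, and therefore
  dy/dx = -(y·cos(xy) - 2)/(x·cos(xy) - 6) = (-y·cos(xy) + 2)/(x·cos(xy) - 6)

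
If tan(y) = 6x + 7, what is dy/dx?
Differentiate both sides with respect to x, treating y as y(x). By the chain rule, any term containing y contributes a factor of y' = dy/dx when we differentiate it.

Move every term to one side and write the relation as F(x, y) = 0. Term by term,
  d/dx[-6x] = -6
  d/dx[tan(y)] = y'(tan(y)^2 + 1)
  d/dx[-7] = 0

The pieces without y' make up ∂F/∂x and the coefficient of y' is ∂F/∂y:
  ∂F/∂x = -6,
  ∂F/∂y = tan(y)^2 + 1.

Since d/dx[F] = ∂F/∂x + (∂F/∂y)·y' = 0, solve for y':
  (∂F/∂y)·y' = -∂F/∂x
  dy/dx = -(∂F/∂x)/(∂F/∂y) = -(-6)/(tan(y)^2 + 1) = 6cos(y)^2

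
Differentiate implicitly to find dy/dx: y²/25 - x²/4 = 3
Differentiate both sides with respect to x, treating y as y(x). By the chain rule, any term containing y contributes a factor of y' = dy/dx when we differentiate it.

Move every term to one side and write the relation as F(x, y) = 0. Term by term,
  d/dx[-x^2/4] = -x/2
  d/dx[y^2/25] = 2y·y'/25
  d/dx[-3] = 0

The pieces without y' make up ∂F/∂x and the coefficient of y' is ∂F/∂y:
  ∂F/∂x = -x/2,
  ∂F/∂y = 2y/25.

Since d/dx[F] = ∂F/∂x + (∂F/∂y)·y' = 0, solve for y':
  (∂F/∂y)·y' = -∂F/∂x
  dy/dx = -(∂F/∂x)/(∂F/∂y) = -(-x/2)/(2y/25) = 25x/(4y)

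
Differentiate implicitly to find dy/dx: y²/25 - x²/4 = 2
Differentiate both sides with respect to x, treating y as y(x). By the chain rule, any term containing y contributes a factor of y' = dy/dx when we differentiate it.

Move every term to one side and write the relation as F(x, y) = 0. Term by term,
  d/dx[-x^2/4] = -x/2
  d/dx[y^2/25] = 2y·y'/25
  d/dx[-2] = 0

The pieces without y' make up ∂F/∂x and the coefficient of y' is ∂F/∂y:
  ∂F/∂x = -x/2,
  ∂F/∂y = 2y/25.

Since d/dx[F] = ∂F/∂x + (∂F/∂y)·y' = 0, solve for y':
  (∂F/∂y)·y' = -∂F/∂x
  dy/dx = -(∂F/∂x)/(∂F/∂y) = -(-x/2)/(2y/25) = 25x/(4y)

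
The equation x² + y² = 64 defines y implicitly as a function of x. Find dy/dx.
Differentiate both sides with respect to x, treating y as y(x). By the chain rule, any term containing y contributes a factor of y' = dy/dx when we differentiate it.

Move every term to one side and write the relation as F(x, y) = 0. Term by term,
  d/dx[x^2] = 2x
  d/dx[y^2] = 2y·y'
  d/dx[-64] = 0

The pieces without y' make up ∂F/∂x and the coefficient of y' is ∂F/∂y:
  ∂F/∂x = 2x,
  ∂F/∂y = 2y.

Since d/dx[F] = ∂F/∂x + (∂F/∂y)·y' = 0, solve for y':
  (∂F/∂y)·y' = -∂F/∂x
  dy/dx = -(∂F/∂x)/(∂F/∂y) = -(2x)/(2y) = -x/y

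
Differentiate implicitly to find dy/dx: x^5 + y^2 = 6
Differentiate the relation implicitly: treat y = y(x) and apply the chain rule, so every y-derivative picks up a y' = dy/dx factor.

With everything moved to the left-hand side, differentiate term by term:
  d/dx[x^5] = 5x^4
  d/dx[y^2] = 2y·y'
  d/dx[-6] = 0

Separating the contributions that come from x directly and those that come through y:
  without y':      5x^4
  multiplying y':  2y

so (5x^4) + (2y)·y' = 0, and therefore
  dy/dx = -(5x^4)/(2y) = -5x^4/(2y)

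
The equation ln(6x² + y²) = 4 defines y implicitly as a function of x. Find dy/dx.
Apply d/dx to both sides, remembering that y depends on x. Each occurrence of y therefore brings in a y' = dy/dx via the chain rule.

With F(x, y) equal to the left-hand side minus the right, differentiate F term by term:
  d/dx[ln(6x^2 + y^2)] = (12x + 2y·y')/(6x^2 + y^2)
  d/dx[-4] = 0
Adding these up, d/dx[F] = 0 becomes
  (12x/(6x^2 + y^2)) + (2y/(6x^2 + y^2))·y' = 0,
so isolating y',
  dy/dx = -(12x/(6x^2 + y^2))/(2y/(6x^2 + y^2)) = -6x/y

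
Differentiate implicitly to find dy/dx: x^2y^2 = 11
Take d/dx of both sides. Since y is implicitly a function of x, the chain rule attaches a y' = dy/dx factor whenever we differentiate through y.

Set F(x, y) = (left side) − (right side), so the curve is F = 0. Differentiating each term of F:
  d/dx[x^2y^2] = 2x^2y·y' + 2xy^2
  d/dx[-11] = 0

Collecting, the y'-free part is the partial derivative in x and the y' coefficient is the partial derivative in y:
  ∂F/∂x = 2xy^2
  ∂F/∂y = 2x^2y

so d/dx[F(x, y(x))] = ∂F/∂x + (∂F/∂y)·y' = 0. Rearranging,
  dy/dx = -(∂F/∂x)/(∂F/∂y) = -(2xy^2)/(2x^2y) = -y/x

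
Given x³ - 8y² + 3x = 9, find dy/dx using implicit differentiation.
Take d/dx of both sides. Since y is implicitly a function of x, the chain rule attaches a y' = dy/dx factor whenever we differentiate through y.

Set F(x, y) = (left side) − (right side), so the curve is F = 0. Differentiating each term of F:
  d/dx[x^3] = 3x^2
  d/dx[3x] = 3
  d/dx[-8y^2] = -16y·y'
  d/dx[-9] = 0

Collecting, the y'-free part is the partial derivative in x and the y' coefficient is the partial derivative in y:
  ∂F/∂x = 3x^2 + 3
  ∂F/∂y = -16y

so d/dx[F(x, y(x))] = ∂F/∂x + (∂F/∂y)·y' = 0. Rearranging,
  dy/dx = -(∂F/∂x)/(∂F/∂y) = -(3x^2 + 3)/(-16y) = 3(x^2 + 1)/(16y)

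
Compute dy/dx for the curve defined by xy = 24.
Take d/dx of both sides. Since y is implicitly a function of x, the chain rule attaches a y' = dy/dx factor whenever we differentiate through y.

Set F(x, y) = (left side) − (right side), so the curve is F = 0. Differentiating each term of F:
  d/dx[xy] = x·y' + y
  d/dx[-24] = 0

Collecting, the y'-free part is the partial derivative in x and the y' coefficient is the partial derivative in y:
  ∂F/∂x = y
  ∂F/∂y = x

so d/dx[F(x, y(x))] = ∂F/∂x + (∂F/∂y)·y' = 0. Rearranging,
  dy/dx = -(∂F/∂x)/(∂F/∂y) = -(y)/(x) = -y/x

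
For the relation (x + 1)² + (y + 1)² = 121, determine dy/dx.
Differentiate the relation implicitly: treat y = y(x) and apply the chain rule, so every y-derivative picks up a y' = dy/dx factor.

With everything moved to the left-hand side, differentiate term by term:
  d/dx[(x + 1)^2] = 2x + 2
  d/dx[(y + 1)^2] = 2·y'(y + 1)
  d/dx[-121] = 0

Separating the contributions that come from x directly and those that come through y:
  without y':      2x + 2
  multiplying y':  2y + 2

so (2x + 2) + (2y + 2)·y' = 0, and therefore
  dy/dx = -(2x + 2)/(2y + 2) = (-x - 1)/(y + 1)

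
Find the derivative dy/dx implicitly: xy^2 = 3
Differentiate both sides with respect to x, treating y as y(x). By the chain rule, any term containing y contributes a factor of y' = dy/dx when we differentiate it.

Move every term to one side and write the relation as F(x, y) = 0. Term by term,
  d/dx[xy^2] = 2xy·y' + y^2
  d/dx[-3] = 0

The pieces without y' make up ∂F/∂x and the coefficient of y' is ∂F/∂y:
  ∂F/∂x = y^2,
  ∂F/∂y = 2xy.

Since d/dx[F] = ∂F/∂x + (∂F/∂y)·y' = 0, solve for y':
  (∂F/∂y)·y' = -∂F/∂x
  dy/dx = -(∂F/∂x)/(∂F/∂y) = -(y^2)/(2xy) = -y/(2x)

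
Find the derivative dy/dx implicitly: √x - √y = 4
Take d/dx of both sides. Since y is implicitly a function of x, the chain rule attaches a y' = dy/dx factor whenever we differentiate through y.

Set F(x, y) = (left side) − (right side), so the curve is F = 0. Differentiating each term of F:
  d/dx[√(x)] = 1/(2√(x))
  d/dx[-√(y)] = -y'/(2√(y))
  d/dx[-4] = 0

Collecting, the y'-free part is the partial derivative in x and the y' coefficient is the partial derivative in y:
  ∂F/∂x = 1/(2√(x))
  ∂F/∂y = -1/(2√(y))

so d/dx[F(x, y(x))] = ∂F/∂x + (∂F/∂y)·y' = 0. Rearranging,
  dy/dx = -(∂F/∂x)/(∂F/∂y) = -(1/(2√(x)))/(-1/(2√(y))) = √(y)/√(x)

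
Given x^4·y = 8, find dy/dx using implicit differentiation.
Differentiate both sides with respect to x, treating y as y(x). By the chain rule, any term containing y contributes a factor of y' = dy/dx when we differentiate it.

Move every term to one side and write the relation as F(x, y) = 0. Term by term,
  d/dx[x^4y] = x^4·y' + 4x^3y
  d/dx[-8] = 0

The pieces without y' make up ∂F/∂x and the coefficient of y' is ∂F/∂y:
  ∂F/∂x = 4x^3y,
  ∂F/∂y = x^4.

Since d/dx[F] = ∂F/∂x + (∂F/∂y)·y' = 0, solve for y':
  (∂F/∂y)·y' = -∂F/∂x
  dy/dx = -(∂F/∂x)/(∂F/∂y) = -(4x^3y)/(x^4) = -4y/x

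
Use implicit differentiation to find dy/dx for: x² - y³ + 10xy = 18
Apply d/dx to both sides, remembering that y depends on x. Each occurrence of y therefore brings in a y' = dy/dx via the chain rule.

With F(x, y) equal to the left-hand side minus the right, differentiate F term by term:
  d/dx[x^2] = 2x
  d/dx[10xy] = 10x·y' + 10y
  d/dx[-y^3] = -3y^2·y'
  d/dx[-18] = 0
Adding these up, d/dx[F] = 0 becomes
  (2x + 10y) + (10x - 3y^2)·y' = 0,
so isolating y',
  dy/dx = -(2x + 10y)/(10x - 3y^2) = 2(-x - 5y)/(10x - 3y^2)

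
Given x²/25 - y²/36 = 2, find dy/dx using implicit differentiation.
Apply d/dx to both sides, remembering that y depends on x. Each occurrence of y therefore brings in a y' = dy/dx via the chain rule.

With F(x, y) equal to the left-hand side minus the right, differentiate F term by term:
  d/dx[x^2/25] = 2x/25
  d/dx[-y^2/36] = -y·y'/18
  d/dx[-2] = 0
Adding these up, d/dx[F] = 0 becomes
  (2x/25) + (-y/18)·y' = 0,
so isolating y',
  dy/dx = -(2x/25)/(-y/18) = 36x/(25y)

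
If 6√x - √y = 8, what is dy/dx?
Differentiate the relation implicitly: treat y = y(x) and apply the chain rule, so every y-derivative picks up a y' = dy/dx factor.

With everything moved to the left-hand side, differentiate term by term:
  d/dx[6√(x)] = 3/√(x)
  d/dx[-√(y)] = -y'/(2√(y))
  d/dx[-8] = 0

Separating the contributions that come from x directly and those that come through y:
  without y':      3/√(x)
  multiplying y':  -1/(2√(y))

so (3/√(x)) + (-1/(2√(y)))·y' = 0, and therefore
  dy/dx = -(3/√(x))/(-1/(2√(y))) = 6√(y)/√(x)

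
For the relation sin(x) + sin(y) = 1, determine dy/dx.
Differentiate both sides with respect to x, treating y as y(x). By the chain rule, any term containing y contributes a factor of y' = dy/dx when we differentiate it.

Move every term to one side and write the relation as F(x, y) = 0. Term by term,
  d/dx[sin(x)] = cos(x)
  d/dx[sin(y)] = y'·cos(y)
  d/dx[-1] = 0

The pieces without y' make up ∂F/∂x and the coefficient of y' is ∂F/∂y:
  ∂F/∂x = cos(x),
  ∂F/∂y = cos(y).

Since d/dx[F] = ∂F/∂x + (∂F/∂y)·y' = 0, solve for y':
  (∂F/∂y)·y' = -∂F/∂x
  dy/dx = -(∂F/∂x)/(∂F/∂y) = -(cos(x))/(cos(y)) = -cos(x)/cos(y)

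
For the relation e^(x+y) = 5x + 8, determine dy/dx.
Differentiate both sides with respect to x, treating y as y(x). By the chain rule, any term containing y contributes a factor of y' = dy/dx when we differentiate it.

Move every term to one side and write the relation as F(x, y) = 0. Term by term,
  d/dx[-5x] = -5
  d/dx[e^(x + y)] = (y' + 1)·e^(x + y)
  d/dx[-8] = 0

The pieces without y' make up ∂F/∂x and the coefficient of y' is ∂F/∂y:
  ∂F/∂x = e^(x + y) - 5,
  ∂F/∂y = e^(x + y).

Since d/dx[F] = ∂F/∂x + (∂F/∂y)·y' = 0, solve for y':
  (∂F/∂y)·y' = -∂F/∂x
  dy/dx = -(∂F/∂x)/(∂F/∂y) = -(e^(x + y) - 5)/(e^(x + y)) = 5e^(-x - y) - 1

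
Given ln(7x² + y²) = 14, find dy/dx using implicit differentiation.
Differentiate both sides with respect to x, treating y as y(x). By the chain rule, any term containing y contributes a factor of y' = dy/dx when we differentiate it.

Move every term to one side and write the relation as F(x, y) = 0. Term by term,
  d/dx[ln(7x^2 + y^2)] = (14x + 2y·y')/(7x^2 + y^2)
  d/dx[-14] = 0

The pieces without y' make up ∂F/∂x and the coefficient of y' is ∂F/∂y:
  ∂F/∂x = 14x/(7x^2 + y^2),
  ∂F/∂y = 2y/(7x^2 + y^2).

Since d/dx[F] = ∂F/∂x + (∂F/∂y)·y' = 0, solve for y':
  (∂F/∂y)·y' = -∂F/∂x
  dy/dx = -(∂F/∂x)/(∂F/∂y) = -(14x/(7x^2 + y^2))/(2y/(7x^2 + y^2)) = -7x/y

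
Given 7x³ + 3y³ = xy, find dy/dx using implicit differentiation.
Take d/dx of both sides. Since y is implicitly a function of x, the chain rule attaches a y' = dy/dx factor whenever we differentiate through y.

Set F(x, y) = (left side) − (right side), so the curve is F = 0. Differentiating each term of F:
  d/dx[7x^3] = 21x^2
  d/dx[-xy] = -x·y' - y
  d/dx[3y^3] = 9y^2·y'

Collecting, the y'-free part is the partial derivative in x and the y' coefficient is the partial derivative in y:
  ∂F/∂x = 21x^2 - y
  ∂F/∂y = -x + 9y^2

so d/dx[F(x, y(x))] = ∂F/∂x + (∂F/∂y)·y' = 0. Rearranging,
  dy/dx = -(∂F/∂x)/(∂F/∂y) = -(21x^2 - y)/(-x + 9y^2) = (21x^2 - y)/(x - 9y^2)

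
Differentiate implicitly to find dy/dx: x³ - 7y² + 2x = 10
Take d/dx of both sides. Since y is implicitly a function of x, the chain rule attaches a y' = dy/dx factor whenever we differentiate through y.

Set F(x, y) = (left side) − (right side), so the curve is F = 0. Differentiating each term of F:
  d/dx[x^3] = 3x^2
  d/dx[2x] = 2
  d/dx[-7y^2] = -14y·y'
  d/dx[-10] = 0

Collecting, the y'-free part is the partial derivative in x and the y' coefficient is the partial derivative in y:
  ∂F/∂x = 3x^2 + 2
  ∂F/∂y = -14y

so d/dx[F(x, y(x))] = ∂F/∂x + (∂F/∂y)·y' = 0. Rearranging,
  dy/dx = -(∂F/∂x)/(∂F/∂y) = -(3x^2 + 2)/(-14y) = (3x^2 + 2)/(14y)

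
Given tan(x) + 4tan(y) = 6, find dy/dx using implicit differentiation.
Apply d/dx to both sides, remembering that y depends on x. Each occurrence of y therefore brings in a y' = dy/dx via the chain rule.

With F(x, y) equal to the left-hand side minus the right, differentiate F term by term:
  d/dx[tan(x)] = tan(x)^2 + 1
  d/dx[4tan(y)] = 4·y'(tan(y)^2 + 1)
  d/dx[-6] = 0
Adding these up, d/dx[F] = 0 becomes
  (tan(x)^2 + 1) + (4tan(y)^2 + 4)·y' = 0,
so isolating y',
  dy/dx = -(tan(x)^2 + 1)/(4tan(y)^2 + 4) = -cos(y)^2/(4cos(x)^2)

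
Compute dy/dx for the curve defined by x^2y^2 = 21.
Apply d/dx to both sides, remembering that y depends on x. Each occurrence of y therefore brings in a y' = dy/dx via the chain rule.

With F(x, y) equal to the left-hand side minus the right, differentiate F term by term:
  d/dx[x^2y^2] = 2x^2y·y' + 2xy^2
  d/dx[-21] = 0
Adding these up, d/dx[F] = 0 becomes
  (2xy^2) + (2x^2y)·y' = 0,
so isolating y',
  dy/dx = -(2xy^2)/(2x^2y) = -y/x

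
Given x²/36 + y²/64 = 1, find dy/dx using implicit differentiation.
Differentiate the relation implicitly: treat y = y(x) and apply the chain rule, so every y-derivative picks up a y' = dy/dx factor.

With everything moved to the left-hand side, differentiate term by term:
  d/dx[x^2/36] = x/18
  d/dx[y^2/64] = y·y'/32
  d/dx[-1] = 0

Separating the contributions that come from x directly and those that come through y:
  without y':      x/18
  multiplying y':  y/32

so (x/18) + (y/32)·y' = 0, and therefore
  dy/dx = -(x/18)/(y/32) = -16x/(9y)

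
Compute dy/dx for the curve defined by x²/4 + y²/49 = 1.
Apply d/dx to both sides, remembering that y depends on x. Each occurrence of y therefore brings in a y' = dy/dx via the chain rule.

With F(x, y) equal to the left-hand side minus the right, differentiate F term by term:
  d/dx[x^2/4] = x/2
  d/dx[y^2/49] = 2y·y'/49
  d/dx[-1] = 0
Adding these up, d/dx[F] = 0 becomes
  (x/2) + (2y/49)·y' = 0,
so isolating y',
  dy/dx = -(x/2)/(2y/49) = -49x/(4y)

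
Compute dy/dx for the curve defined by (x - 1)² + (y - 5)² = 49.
Take d/dx of both sides. Since y is implicitly a function of x, the chain rule attaches a y' = dy/dx factor whenever we differentiate through y.

Set F(x, y) = (left side) − (right side), so the curve is F = 0. Differentiating each term of F:
  d/dx[(x - 1)^2] = 2x - 2
  d/dx[(y - 5)^2] = 2·y'(y - 5)
  d/dx[-49] = 0

Collecting, the y'-free part is the partial derivative in x and the y' coefficient is the partial derivative in y:
  ∂F/∂x = 2x - 2
  ∂F/∂y = 2y - 10

so d/dx[F(x, y(x))] = ∂F/∂x + (∂F/∂y)·y' = 0. Rearranging,
  dy/dx = -(∂F/∂x)/(∂F/∂y) = -(2x - 2)/(2y - 10) = (1 - x)/(y - 5)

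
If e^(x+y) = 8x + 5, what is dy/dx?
Differentiate both sides with respect to x, treating y as y(x). By the chain rule, any term containing y contributes a factor of y' = dy/dx when we differentiate it.

Move every term to one side and write the relation as F(x, y) = 0. Term by term,
  d/dx[-8x] = -8
  d/dx[e^(x + y)] = (y' + 1)·e^(x + y)
  d/dx[-5] = 0

The pieces without y' make up ∂F/∂x and the coefficient of y' is ∂F/∂y:
  ∂F/∂x = e^(x + y) - 8,
  ∂F/∂y = e^(x + y).

Since d/dx[F] = ∂F/∂x + (∂F/∂y)·y' = 0, solve for y':
  (∂F/∂y)·y' = -∂F/∂x
  dy/dx = -(∂F/∂x)/(∂F/∂y) = -(e^(x + y) - 8)/(e^(x + y)) = 8e^(-x - y) - 1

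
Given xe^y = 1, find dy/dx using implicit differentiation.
Differentiate the relation implicitly: treat y = y(x) and apply the chain rule, so every y-derivative picks up a y' = dy/dx factor.

With everything moved to the left-hand side, differentiate term by term:
  d/dx[x·e^(y)] = x·y'·e^(y) + e^(y)
  d/dx[-1] = 0

Separating the contributions that come from x directly and those that come through y:
  without y':      e^(y)
  multiplying y':  x·e^(y)

so (e^(y)) + (x·e^(y))·y' = 0, and therefore
  dy/dx = -(e^(y))/(x·e^(y)) = -1/x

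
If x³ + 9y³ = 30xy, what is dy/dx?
Differentiate both sides with respect to x, treating y as y(x). By the chain rule, any term containing y contributes a factor of y' = dy/dx when we differentiate it.

Move every term to one side and write the relation as F(x, y) = 0. Term by term,
  d/dx[x^3] = 3x^2
  d/dx[-30xy] = -30x·y' - 30y
  d/dx[9y^3] = 27y^2·y'

The pieces without y' make up ∂F/∂x and the coefficient of y' is ∂F/∂y:
  ∂F/∂x = 3x^2 - 30y,
  ∂F/∂y = -30x + 27y^2.

Since d/dx[F] = ∂F/∂x + (∂F/∂y)·y' = 0, solve for y':
  (∂F/∂y)·y' = -∂F/∂x
  dy/dx = -(∂F/∂x)/(∂F/∂y) = -(3x^2 - 30y)/(-30x + 27y^2) = (x^2 - 10y)/(10x - 9y^2)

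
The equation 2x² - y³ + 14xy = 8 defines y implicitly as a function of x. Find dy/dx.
Take d/dx of both sides. Since y is implicitly a function of x, the chain rule attaches a y' = dy/dx factor whenever we differentiate through y.

Set F(x, y) = (left side) − (right side), so the curve is F = 0. Differentiating each term of F:
  d/dx[2x^2] = 4x
  d/dx[14xy] = 14x·y' + 14y
  d/dx[-y^3] = -3y^2·y'
  d/dx[-8] = 0

Collecting, the y'-free part is the partial derivative in x and the y' coefficient is the partial derivative in y:
  ∂F/∂x = 4x + 14y
  ∂F/∂y = 14x - 3y^2

so d/dx[F(x, y(x))] = ∂F/∂x + (∂F/∂y)·y' = 0. Rearranging,
  dy/dx = -(∂F/∂x)/(∂F/∂y) = -(4x + 14y)/(14x - 3y^2) = 2(-2x - 7y)/(14x - 3y^2)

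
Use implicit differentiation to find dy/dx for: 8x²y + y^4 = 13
Apply d/dx to both sides, remembering that y depends on x. Each occurrence of y therefore brings in a y' = dy/dx via the chain rule.

With F(x, y) equal to the left-hand side minus the right, differentiate F term by term:
  d/dx[8x^2y] = 8x^2·y' + 16xy
  d/dx[y^4] = 4y^3·y'
  d/dx[-13] = 0
Adding these up, d/dx[F] = 0 becomes
  (16xy) + (8x^2 + 4y^3)·y' = 0,
so isolating y',
  dy/dx = -(16xy)/(8x^2 + 4y^3) = -4xy/(2x^2 + y^3)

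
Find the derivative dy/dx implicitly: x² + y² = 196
Take d/dx of both sides. Since y is implicitly a function of x, the chain rule attaches a y' = dy/dx factor whenever we differentiate through y.

Set F(x, y) = (left side) − (right side), so the curve is F = 0. Differentiating each term of F:
  d/dx[x^2] = 2x
  d/dx[y^2] = 2y·y'
  d/dx[-196] = 0

Collecting, the y'-free part is the partial derivative in x and the y' coefficient is the partial derivative in y:
  ∂F/∂x = 2x
  ∂F/∂y = 2y

so d/dx[F(x, y(x))] = ∂F/∂x + (∂F/∂y)·y' = 0. Rearranging,
  dy/dx = -(∂F/∂x)/(∂F/∂y) = -(2x)/(2y) = -x/y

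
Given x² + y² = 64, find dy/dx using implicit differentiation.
Apply d/dx to both sides, remembering that y depends on x. Each occurrence of y therefore brings in a y' = dy/dx via the chain rule.

With F(x, y) equal to the left-hand side minus the right, differentiate F term by term:
  d/dx[x^2] = 2x
  d/dx[y^2] = 2y·y'
  d/dx[-64] = 0
Adding these up, d/dx[F] = 0 becomes
  (2x) + (2y)·y' = 0,
so isolating y',
  dy/dx = -(2x)/(2y) = -x/y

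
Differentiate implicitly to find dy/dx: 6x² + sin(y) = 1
Apply d/dx to both sides, remembering that y depends on x. Each occurrence of y therefore brings in a y' = dy/dx via the chain rule.

With F(x, y) equal to the left-hand side minus the right, differentiate F term by term:
  d/dx[6x^2] = 12x
  d/dx[sin(y)] = y'·cos(y)
  d/dx[-1] = 0
Adding these up, d/dx[F] = 0 becomes
  (12x) + (cos(y))·y' = 0,
so isolating y',
  dy/dx = -(12x)/(cos(y)) = -12x/cos(y)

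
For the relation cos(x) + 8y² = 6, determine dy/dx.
Take d/dx of both sides. Since y is implicitly a function of x, the chain rule attaches a y' = dy/dx factor whenever we differentiate through y.

Set F(x, y) = (left side) − (right side), so the curve is F = 0. Differentiating each term of F:
  d/dx[8y^2] = 16y·y'
  d/dx[cos(x)] = -sin(x)
  d/dx[-6] = 0

Collecting, the y'-free part is the partial derivative in x and the y' coefficient is the partial derivative in y:
  ∂F/∂x = -sin(x)
  ∂F/∂y = 16y

so d/dx[F(x, y(x))] = ∂F/∂x + (∂F/∂y)·y' = 0. Rearranging,
  dy/dx = -(∂F/∂x)/(∂F/∂y) = -(-sin(x))/(16y) = sin(x)/(16y)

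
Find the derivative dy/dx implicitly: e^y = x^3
Take d/dx of both sides. Since y is implicitly a function of x, the chain rule attaches a y' = dy/dx factor whenever we differentiate through y.

Set F(x, y) = (left side) − (right side), so the curve is F = 0. Differentiating each term of F:
  d/dx[-x^3] = -3x^2
  d/dx[e^(y)] = y'·e^(y)

Collecting, the y'-free part is the partial derivative in x and the y' coefficient is the partial derivative in y:
  ∂F/∂x = -3x^2
  ∂F/∂y = e^(y)

so d/dx[F(x, y(x))] = ∂F/∂x + (∂F/∂y)·y' = 0. Rearranging,
  dy/dx = -(∂F/∂x)/(∂F/∂y) = -(-3x^2)/(e^(y)) = 3x^2e^(-y)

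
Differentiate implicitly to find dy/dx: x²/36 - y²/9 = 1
Apply d/dx to both sides, remembering that y depends on x. Each occurrence of y therefore brings in a y' = dy/dx via the chain rule.

With F(x, y) equal to the left-hand side minus the right, differentiate F term by term:
  d/dx[x^2/36] = x/18
  d/dx[-y^2/9] = -2y·y'/9
  d/dx[-1] = 0
Adding these up, d/dx[F] = 0 becomes
  (x/18) + (-2y/9)·y' = 0,
so isolating y',
  dy/dx = -(x/18)/(-2y/9) = x/(4y)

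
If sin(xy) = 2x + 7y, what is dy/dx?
Differentiate both sides with respect to x, treating y as y(x). By the chain rule, any term containing y contributes a factor of y' = dy/dx when we differentiate it.

Move every term to one side and write the relation as F(x, y) = 0. Term by term,
  d/dx[-2x] = -2
  d/dx[-7y] = -7·y'
  d/dx[sin(xy)] = (x·y' + y)·cos(xy)

The pieces without y' make up ∂F/∂x and the coefficient of y' is ∂F/∂y:
  ∂F/∂x = y·cos(xy) - 2,
  ∂F/∂y = x·cos(xy) - 7.

Since d/dx[F] = ∂F/∂x + (∂F/∂y)·y' = 0, solve for y':
  (∂F/∂y)·y' = -∂F/∂x
  dy/dx = -(∂F/∂x)/(∂F/∂y) = -(y·cos(xy) - 2)/(x·cos(xy) - 7) = (-y·cos(xy) + 2)/(x·cos(xy) - 7)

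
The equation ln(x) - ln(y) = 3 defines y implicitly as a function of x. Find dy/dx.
Differentiate the relation implicitly: treat y = y(x) and apply the chain rule, so every y-derivative picks up a y' = dy/dx factor.

With everything moved to the left-hand side, differentiate term by term:
  d/dx[ln(x)] = 1/x
  d/dx[-ln(y)] = -y'/y
  d/dx[-3] = 0

Separating the contributions that come from x directly and those that come through y:
  without y':      1/x
  multiplying y':  -1/y

so (1/x) + (-1/y)·y' = 0, and therefore
  dy/dx = -(1/x)/(-1/y) = y/x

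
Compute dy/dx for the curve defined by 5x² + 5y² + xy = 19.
Differentiate both sides with respect to x, treating y as y(x). By the chain rule, any term containing y contributes a factor of y' = dy/dx when we differentiate it.

Move every term to one side and write the relation as F(x, y) = 0. Term by term,
  d/dx[5x^2] = 10x
  d/dx[xy] = x·y' + y
  d/dx[5y^2] = 10y·y'
  d/dx[-19] = 0

The pieces without y' make up ∂F/∂x and the coefficient of y' is ∂F/∂y:
  ∂F/∂x = 10x + y,
  ∂F/∂y = x + 10y.

Since d/dx[F] = ∂F/∂x + (∂F/∂y)·y' = 0, solve for y':
  (∂F/∂y)·y' = -∂F/∂x
  dy/dx = -(∂F/∂x)/(∂F/∂y) = -(10x + y)/(x + 10y) = (-10x - y)/(x + 10y)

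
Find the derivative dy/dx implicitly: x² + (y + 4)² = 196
Differentiate the relation implicitly: treat y = y(x) and apply the chain rule, so every y-derivative picks up a y' = dy/dx factor.

With everything moved to the left-hand side, differentiate term by term:
  d/dx[x^2] = 2x
  d/dx[(y + 4)^2] = 2·y'(y + 4)
  d/dx[-196] = 0

Separating the contributions that come from x directly and those that come through y:
  without y':      2x
  multiplying y':  2y + 8

so (2x) + (2y + 8)·y' = 0, and therefore
  dy/dx = -(2x)/(2y + 8) = -x/(y + 4)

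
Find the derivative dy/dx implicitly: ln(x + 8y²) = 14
Differentiate both sides with respect to x, treating y as y(x). By the chain rule, any term containing y contributes a factor of y' = dy/dx when we differentiate it.

Move every term to one side and write the relation as F(x, y) = 0. Term by term,
  d/dx[ln(x + 8y^2)] = (16y·y' + 1)/(x + 8y^2)
  d/dx[-14] = 0

The pieces without y' make up ∂F/∂x and the coefficient of y' is ∂F/∂y:
  ∂F/∂x = 1/(x + 8y^2),
  ∂F/∂y = 16y/(x + 8y^2).

Since d/dx[F] = ∂F/∂x + (∂F/∂y)·y' = 0, solve for y':
  (∂F/∂y)·y' = -∂F/∂x
  dy/dx = -(∂F/∂x)/(∂F/∂y) = -(1/(x + 8y^2))/(16y/(x + 8y^2)) = -1/(16y)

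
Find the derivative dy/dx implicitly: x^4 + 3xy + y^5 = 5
Apply d/dx to both sides, remembering that y depends on x. Each occurrence of y therefore brings in a y' = dy/dx via the chain rule.

With F(x, y) equal to the left-hand side minus the right, differentiate F term by term:
  d/dx[x^4] = 4x^3
  d/dx[3xy] = 3x·y' + 3y
  d/dx[y^5] = 5y^4·y'
  d/dx[-5] = 0
Adding these up, d/dx[F] = 0 becomes
  (4x^3 + 3y) + (3x + 5y^4)·y' = 0,
so isolating y',
  dy/dx = -(4x^3 + 3y)/(3x + 5y^4) = (-4x^3 - 3y)/(3x + 5y^4)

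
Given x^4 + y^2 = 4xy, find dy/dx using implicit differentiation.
Take d/dx of both sides. Since y is implicitly a function of x, the chain rule attaches a y' = dy/dx factor whenever we differentiate through y.

Set F(x, y) = (left side) − (right side), so the curve is F = 0. Differentiating each term of F:
  d/dx[x^4] = 4x^3
  d/dx[-4xy] = -4x·y' - 4y
  d/dx[y^2] = 2y·y'

Collecting, the y'-free part is the partial derivative in x and the y' coefficient is the partial derivative in y:
  ∂F/∂x = 4x^3 - 4y
  ∂F/∂y = -4x + 2y

so d/dx[F(x, y(x))] = ∂F/∂x + (∂F/∂y)·y' = 0. Rearranging,
  dy/dx = -(∂F/∂x)/(∂F/∂y) = -(4x^3 - 4y)/(-4x + 2y) = 2(x^3 - y)/(2x - y)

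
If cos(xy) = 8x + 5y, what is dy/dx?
Take d/dx of both sides. Since y is implicitly a function of x, the chain rule attaches a y' = dy/dx factor whenever we differentiate through y.

Set F(x, y) = (left side) − (right side), so the curve is F = 0. Differentiating each term of F:
  d/dx[-8x] = -8
  d/dx[-5y] = -5·y'
  d/dx[cos(xy)] = -(x·y' + y)·sin(xy)

Collecting, the y'-free part is the partial derivative in x and the y' coefficient is the partial derivative in y:
  ∂F/∂x = -y·sin(xy) - 8
  ∂F/∂y = -x·sin(xy) - 5

so d/dx[F(x, y(x))] = ∂F/∂x + (∂F/∂y)·y' = 0. Rearranging,
  dy/dx = -(∂F/∂x)/(∂F/∂y) = -(-y·sin(xy) - 8)/(-x·sin(xy) - 5) = -(y·sin(xy) + 8)/(x·sin(xy) + 5)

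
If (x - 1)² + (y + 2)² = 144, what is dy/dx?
Differentiate the relation implicitly: treat y = y(x) and apply the chain rule, so every y-derivative picks up a y' = dy/dx factor.

With everything moved to the left-hand side, differentiate term by term:
  d/dx[(x - 1)^2] = 2x - 2
  d/dx[(y + 2)^2] = 2·y'(y + 2)
  d/dx[-144] = 0

Separating the contributions that come from x directly and those that come through y:
  without y':      2x - 2
  multiplying y':  2y + 4

so (2x - 2) + (2y + 4)·y' = 0, and therefore
  dy/dx = -(2x - 2)/(2y + 4) = (1 - x)/(y + 2)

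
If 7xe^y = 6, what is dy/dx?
Apply d/dx to both sides, remembering that y depends on x. Each occurrence of y therefore brings in a y' = dy/dx via the chain rule.

With F(x, y) equal to the left-hand side minus the right, differentiate F term by term:
  d/dx[7x·e^(y)] = 7x·y'·e^(y) + 7e^(y)
  d/dx[-6] = 0
Adding these up, d/dx[F] = 0 becomes
  (7e^(y)) + (7x·e^(y))·y' = 0,
so isolating y',
  dy/dx = -(7e^(y))/(7x·e^(y)) = -1/x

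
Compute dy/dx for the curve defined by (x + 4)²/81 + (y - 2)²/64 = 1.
Differentiate the relation implicitly: treat y = y(x) and apply the chain rule, so every y-derivative picks up a y' = dy/dx factor.

With everything moved to the left-hand side, differentiate term by term:
  d/dx[(x + 4)^2/81] = 2x/81 + 8/81
  d/dx[(y - 2)^2/64] = y'(y - 2)/32
  d/dx[-1] = 0

Separating the contributions that come from x directly and those that come through y:
  without y':      2x/81 + 8/81
  multiplying y':  y/32 - 1/16

so (2x/81 + 8/81) + (y/32 - 1/16)·y' = 0, and therefore
  dy/dx = -(2x/81 + 8/81)/(y/32 - 1/16)
        = -(2(x + 4)/81)/((y - 2)/32) = 64(-x - 4)/(81(y - 2))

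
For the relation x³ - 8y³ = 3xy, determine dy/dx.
Apply d/dx to both sides, remembering that y depends on x. Each occurrence of y therefore brings in a y' = dy/dx via the chain rule.

With F(x, y) equal to the left-hand side minus the right, differentiate F term by term:
  d/dx[x^3] = 3x^2
  d/dx[-3xy] = -3x·y' - 3y
  d/dx[-8y^3] = -24y^2·y'
Adding these up, d/dx[F] = 0 becomes
  (3x^2 - 3y) + (-3x - 24y^2)·y' = 0,
so isolating y',
  dy/dx = -(3x^2 - 3y)/(-3x - 24y^2) = (x^2 - y)/(x + 8y^2)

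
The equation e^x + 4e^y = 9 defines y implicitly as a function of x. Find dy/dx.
Differentiate both sides with respect to x, treating y as y(x). By the chain rule, any term containing y contributes a factor of y' = dy/dx when we differentiate it.

Move every term to one side and write the relation as F(x, y) = 0. Term by term,
  d/dx[e^(x)] = e^(x)
  d/dx[4e^(y)] = 4·y'·e^(y)
  d/dx[-9] = 0

The pieces without y' make up ∂F/∂x and the coefficient of y' is ∂F/∂y:
  ∂F/∂x = e^(x),
  ∂F/∂y = 4e^(y).

Since d/dx[F] = ∂F/∂x + (∂F/∂y)·y' = 0, solve for y':
  (∂F/∂y)·y' = -∂F/∂x
  dy/dx = -(∂F/∂x)/(∂F/∂y) = -(e^(x))/(4e^(y)) = -e^(x - y)/4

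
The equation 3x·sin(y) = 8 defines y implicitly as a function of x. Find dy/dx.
Differentiate the relation implicitly: treat y = y(x) and apply the chain rule, so every y-derivative picks up a y' = dy/dx factor.

With everything moved to the left-hand side, differentiate term by term:
  d/dx[3x·sin(y)] = 3x·y'·cos(y) + 3sin(y)
  d/dx[-8] = 0

Separating the contributions that come from x directly and those that come through y:
  without y':      3sin(y)
  multiplying y':  3x·cos(y)

so (3sin(y)) + (3x·cos(y))·y' = 0, and therefore
  dy/dx = -(3sin(y))/(3x·cos(y)) = -tan(y)/x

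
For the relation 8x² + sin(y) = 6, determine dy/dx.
Differentiate both sides with respect to x, treating y as y(x). By the chain rule, any term containing y contributes a factor of y' = dy/dx when we differentiate it.

Move every term to one side and write the relation as F(x, y) = 0. Term by term,
  d/dx[8x^2] = 16x
  d/dx[sin(y)] = y'·cos(y)
  d/dx[-6] = 0

The pieces without y' make up ∂F/∂x and the coefficient of y' is ∂F/∂y:
  ∂F/∂x = 16x,
  ∂F/∂y = cos(y).

Since d/dx[F] = ∂F/∂x + (∂F/∂y)·y' = 0, solve for y':
  (∂F/∂y)·y' = -∂F/∂x
  dy/dx = -(∂F/∂x)/(∂F/∂y) = -(16x)/(cos(y)) = -16x/cos(y)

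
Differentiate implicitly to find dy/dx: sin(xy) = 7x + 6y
Differentiate both sides with respect to x, treating y as y(x). By the chain rule, any term containing y contributes a factor of y' = dy/dx when we differentiate it.

Move every term to one side and write the relation as F(x, y) = 0. Term by term,
  d/dx[-7x] = -7
  d/dx[-6y] = -6·y'
  d/dx[sin(xy)] = (x·y' + y)·cos(xy)

The pieces without y' make up ∂F/∂x and the coefficient of y' is ∂F/∂y:
  ∂F/∂x = y·cos(xy) - 7,
  ∂F/∂y = x·cos(xy) - 6.

Since d/dx[F] = ∂F/∂x + (∂F/∂y)·y' = 0, solve for y':
  (∂F/∂y)·y' = -∂F/∂x
  dy/dx = -(∂F/∂x)/(∂F/∂y) = -(y·cos(xy) - 7)/(x·cos(xy) - 6) = (-y·cos(xy) + 7)/(x·cos(xy) - 6)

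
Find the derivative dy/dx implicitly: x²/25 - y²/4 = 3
Apply d/dx to both sides, remembering that y depends on x. Each occurrence of y therefore brings in a y' = dy/dx via the chain rule.

With F(x, y) equal to the left-hand side minus the right, differentiate F term by term:
  d/dx[x^2/25] = 2x/25
  d/dx[-y^2/4] = -y·y'/2
  d/dx[-3] = 0
Adding these up, d/dx[F] = 0 becomes
  (2x/25) + (-y/2)·y' = 0,
so isolating y',
  dy/dx = -(2x/25)/(-y/2) = 4x/(25y)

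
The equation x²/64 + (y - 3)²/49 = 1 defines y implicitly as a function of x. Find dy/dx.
Differentiate both sides with respect to x, treating y as y(x). By the chain rule, any term containing y contributes a factor of y' = dy/dx when we differentiate it.

Move every term to one side and write the relation as F(x, y) = 0. Term by term,
  d/dx[x^2/64] = x/32
  d/dx[(y - 3)^2/49] = 2·y'(y - 3)/49
  d/dx[-1] = 0

The pieces without y' make up ∂F/∂x and the coefficient of y' is ∂F/∂y:
  ∂F/∂x = x/32,
  ∂F/∂y = 2y/49 - 6/49.

Since d/dx[F] = ∂F/∂x + (∂F/∂y)·y' = 0, solve for y':
  (∂F/∂y)·y' = -∂F/∂x
  dy/dx = -(∂F/∂x)/(∂F/∂y) = -(x/32)/(2y/49 - 6/49)
        = -(x/32)/(2(y - 3)/49) = -49x/(64y - 192)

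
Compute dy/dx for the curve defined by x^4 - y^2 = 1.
Take d/dx of both sides. Since y is implicitly a function of x, the chain rule attaches a y' = dy/dx factor whenever we differentiate through y.

Set F(x, y) = (left side) − (right side), so the curve is F = 0. Differentiating each term of F:
  d/dx[x^4] = 4x^3
  d/dx[-y^2] = -2y·y'
  d/dx[-1] = 0

Collecting, the y'-free part is the partial derivative in x and the y' coefficient is the partial derivative in y:
  ∂F/∂x = 4x^3
  ∂F/∂y = -2y

so d/dx[F(x, y(x))] = ∂F/∂x + (∂F/∂y)·y' = 0. Rearranging,
  dy/dx = -(∂F/∂x)/(∂F/∂y) = -(4x^3)/(-2y) = 2x^3/y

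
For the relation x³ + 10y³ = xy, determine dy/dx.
Differentiate both sides with respect to x, treating y as y(x). By the chain rule, any term containing y contributes a factor of y' = dy/dx when we differentiate it.

Move every term to one side and write the relation as F(x, y) = 0. Term by term,
  d/dx[x^3] = 3x^2
  d/dx[-xy] = -x·y' - y
  d/dx[10y^3] = 30y^2·y'

The pieces without y' make up ∂F/∂x and the coefficient of y' is ∂F/∂y:
  ∂F/∂x = 3x^2 - y,
  ∂F/∂y = -x + 30y^2.

Since d/dx[F] = ∂F/∂x + (∂F/∂y)·y' = 0, solve for y':
  (∂F/∂y)·y' = -∂F/∂x
  dy/dx = -(∂F/∂x)/(∂F/∂y) = -(3x^2 - y)/(-x + 30y^2) = (3x^2 - y)/(x - 30y^2)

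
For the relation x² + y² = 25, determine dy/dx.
Take d/dx of both sides. Since y is implicitly a function of x, the chain rule attaches a y' = dy/dx factor whenever we differentiate through y.

Set F(x, y) = (left side) − (right side), so the curve is F = 0. Differentiating each term of F:
  d/dx[x^2] = 2x
  d/dx[y^2] = 2y·y'
  d/dx[-25] = 0

Collecting, the y'-free part is the partial derivative in x and the y' coefficient is the partial derivative in y:
  ∂F/∂x = 2x
  ∂F/∂y = 2y

so d/dx[F(x, y(x))] = ∂F/∂x + (∂F/∂y)·y' = 0. Rearranging,
  dy/dx = -(∂F/∂x)/(∂F/∂y) = -(2x)/(2y) = -x/y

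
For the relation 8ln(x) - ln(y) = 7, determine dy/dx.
Differentiate the relation implicitly: treat y = y(x) and apply the chain rule, so every y-derivative picks up a y' = dy/dx factor.

With everything moved to the left-hand side, differentiate term by term:
  d/dx[8ln(x)] = 8/x
  d/dx[-ln(y)] = -y'/y
  d/dx[-7] = 0

Separating the contributions that come from x directly and those that come through y:
  without y':      8/x
  multiplying y':  -1/y

so (8/x) + (-1/y)·y' = 0, and therefore
  dy/dx = -(8/x)/(-1/y) = 8y/x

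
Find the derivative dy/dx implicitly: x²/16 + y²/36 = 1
Differentiate both sides with respect to x, treating y as y(x). By the chain rule, any term containing y contributes a factor of y' = dy/dx when we differentiate it.

Move every term to one side and write the relation as F(x, y) = 0. Term by term,
  d/dx[x^2/16] = x/8
  d/dx[y^2/36] = y·y'/18
  d/dx[-1] = 0

The pieces without y' make up ∂F/∂x and the coefficient of y' is ∂F/∂y:
  ∂F/∂x = x/8,
  ∂F/∂y = y/18.

Since d/dx[F] = ∂F/∂x + (∂F/∂y)·y' = 0, solve for y':
  (∂F/∂y)·y' = -∂F/∂x
  dy/dx = -(∂F/∂x)/(∂F/∂y) = -(x/8)/(y/18) = -9x/(4y)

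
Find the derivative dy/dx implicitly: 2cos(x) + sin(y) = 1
Apply d/dx to both sides, remembering that y depends on x. Each occurrence of y therefore brings in a y' = dy/dx via the chain rule.

With F(x, y) equal to the left-hand side minus the right, differentiate F term by term:
  d/dx[sin(y)] = y'·cos(y)
  d/dx[2cos(x)] = -2sin(x)
  d/dx[-1] = 0
Adding these up, d/dx[F] = 0 becomes
  (-2sin(x)) + (cos(y))·y' = 0,
so isolating y',
  dy/dx = -(-2sin(x))/(cos(y)) = 2sin(x)/cos(y)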